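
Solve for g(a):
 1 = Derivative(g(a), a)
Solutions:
 g(a) = C1 + a


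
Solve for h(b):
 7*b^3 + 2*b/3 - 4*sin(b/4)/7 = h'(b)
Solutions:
 h(b) = C1 + 7*b^4/4 + b^2/3 + 16*cos(b/4)/7


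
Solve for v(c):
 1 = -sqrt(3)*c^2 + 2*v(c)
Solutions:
 v(c) = sqrt(3)*c^2/2 + 1/2


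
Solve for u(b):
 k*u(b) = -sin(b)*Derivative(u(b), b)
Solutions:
 u(b) = C1*exp(k*(-log(cos(b) - 1) + log(cos(b) + 1))/2)


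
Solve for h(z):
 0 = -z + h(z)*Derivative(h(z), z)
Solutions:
 h(z) = -sqrt(C1 + z^2)
 h(z) = sqrt(C1 + z^2)


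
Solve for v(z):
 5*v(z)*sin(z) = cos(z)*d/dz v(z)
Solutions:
 v(z) = C1/cos(z)^5


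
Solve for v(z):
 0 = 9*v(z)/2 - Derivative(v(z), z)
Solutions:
 v(z) = C1*exp(9*z/2)


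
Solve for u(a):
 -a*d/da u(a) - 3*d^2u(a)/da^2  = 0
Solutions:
 u(a) = C1 + C2*erf(sqrt(6)*a/6)


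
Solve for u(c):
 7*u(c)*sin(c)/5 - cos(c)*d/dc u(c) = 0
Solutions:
 u(c) = C1/cos(c)^(7/5)


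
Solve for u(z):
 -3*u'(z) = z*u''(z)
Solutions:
 u(z) = C1 + C2/z^2


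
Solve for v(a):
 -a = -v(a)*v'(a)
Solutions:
 v(a) = -sqrt(C1 + a^2)
 v(a) = sqrt(C1 + a^2)


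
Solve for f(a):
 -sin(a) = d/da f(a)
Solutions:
 f(a) = C1 + cos(a)


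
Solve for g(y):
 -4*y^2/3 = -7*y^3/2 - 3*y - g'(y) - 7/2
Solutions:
 g(y) = C1 - 7*y^4/8 + 4*y^3/9 - 3*y^2/2 - 7*y/2


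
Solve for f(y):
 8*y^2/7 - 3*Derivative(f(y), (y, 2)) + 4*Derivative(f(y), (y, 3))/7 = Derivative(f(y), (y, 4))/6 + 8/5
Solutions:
 f(y) = C1 + C2*y + 2*y^4/63 + 32*y^3/1323 - 12688*y^2/46305 + (C3*sin(3*sqrt(82)*y/7) + C4*cos(3*sqrt(82)*y/7))*exp(12*y/7)


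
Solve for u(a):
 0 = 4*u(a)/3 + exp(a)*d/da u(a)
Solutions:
 u(a) = C1*exp(4*exp(-a)/3)


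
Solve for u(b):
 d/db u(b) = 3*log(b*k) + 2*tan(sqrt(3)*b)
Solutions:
 u(b) = C1 + 3*b*log(b*k) - 3*b - 2*sqrt(3)*log(cos(sqrt(3)*b))/3


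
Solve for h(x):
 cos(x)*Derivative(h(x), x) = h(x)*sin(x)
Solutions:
 h(x) = C1/cos(x)


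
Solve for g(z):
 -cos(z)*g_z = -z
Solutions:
 g(z) = C1 + Integral(z/cos(z), z)


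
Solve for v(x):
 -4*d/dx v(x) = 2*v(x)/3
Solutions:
 v(x) = C1*exp(-x/6)


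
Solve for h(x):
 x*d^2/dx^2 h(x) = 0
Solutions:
 h(x) = C1 + C2*x


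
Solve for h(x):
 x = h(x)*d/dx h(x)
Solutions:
 h(x) = -sqrt(C1 + x^2)
 h(x) = sqrt(C1 + x^2)


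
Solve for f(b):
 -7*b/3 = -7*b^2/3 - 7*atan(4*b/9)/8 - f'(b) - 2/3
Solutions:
 f(b) = C1 - 7*b^3/9 + 7*b^2/6 - 7*b*atan(4*b/9)/8 - 2*b/3 + 63*log(16*b^2 + 81)/64


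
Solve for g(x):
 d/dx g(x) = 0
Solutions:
 g(x) = C1


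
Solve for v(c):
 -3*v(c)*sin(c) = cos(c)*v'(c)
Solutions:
 v(c) = C1*cos(c)^3


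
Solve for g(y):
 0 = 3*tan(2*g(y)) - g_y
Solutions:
 g(y) = -asin(C1*exp(6*y))/2 + pi/2
 g(y) = asin(C1*exp(6*y))/2


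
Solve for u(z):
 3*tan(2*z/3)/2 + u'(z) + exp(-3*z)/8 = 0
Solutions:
 u(z) = C1 - 9*log(tan(2*z/3)^2 + 1)/8 + exp(-3*z)/24


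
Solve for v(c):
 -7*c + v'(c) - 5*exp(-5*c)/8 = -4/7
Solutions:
 v(c) = C1 + 7*c^2/2 - 4*c/7 - exp(-5*c)/8


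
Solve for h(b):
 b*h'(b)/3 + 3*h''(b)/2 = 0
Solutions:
 h(b) = C1 + C2*erf(b/3)


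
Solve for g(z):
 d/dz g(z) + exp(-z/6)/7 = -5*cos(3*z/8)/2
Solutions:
 g(z) = C1 - 20*sin(3*z/8)/3 + 6*exp(-z/6)/7


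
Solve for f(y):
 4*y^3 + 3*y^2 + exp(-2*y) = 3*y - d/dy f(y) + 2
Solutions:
 f(y) = C1 - y^4 - y^3 + 3*y^2/2 + 2*y + exp(-2*y)/2


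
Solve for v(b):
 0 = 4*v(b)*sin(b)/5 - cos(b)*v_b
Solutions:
 v(b) = C1/cos(b)^(4/5)


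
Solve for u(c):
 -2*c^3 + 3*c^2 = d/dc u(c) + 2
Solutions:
 u(c) = C1 - c^4/2 + c^3 - 2*c


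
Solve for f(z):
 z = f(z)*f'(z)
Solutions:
 f(z) = -sqrt(C1 + z^2)
 f(z) = sqrt(C1 + z^2)


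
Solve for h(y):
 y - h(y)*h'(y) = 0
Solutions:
 h(y) = -sqrt(C1 + y^2)
 h(y) = sqrt(C1 + y^2)


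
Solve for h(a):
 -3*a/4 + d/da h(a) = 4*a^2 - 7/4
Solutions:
 h(a) = C1 + 4*a^3/3 + 3*a^2/8 - 7*a/4


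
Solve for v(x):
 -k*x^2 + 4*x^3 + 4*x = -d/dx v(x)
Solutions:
 v(x) = C1 + k*x^3/3 - x^4 - 2*x^2


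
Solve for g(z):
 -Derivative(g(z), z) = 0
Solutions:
 g(z) = C1


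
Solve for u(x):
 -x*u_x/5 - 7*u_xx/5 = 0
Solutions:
 u(x) = C1 + C2*erf(sqrt(14)*x/14)


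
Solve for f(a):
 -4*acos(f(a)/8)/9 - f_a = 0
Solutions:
 Integral(1/acos(_y/8), (_y, f(a))) = C1 - 4*a/9


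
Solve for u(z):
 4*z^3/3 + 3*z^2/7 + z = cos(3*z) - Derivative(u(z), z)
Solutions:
 u(z) = C1 - z^4/3 - z^3/7 - z^2/2 + sin(3*z)/3


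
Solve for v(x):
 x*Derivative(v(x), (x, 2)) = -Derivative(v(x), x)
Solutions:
 v(x) = C1 + C2*log(x)


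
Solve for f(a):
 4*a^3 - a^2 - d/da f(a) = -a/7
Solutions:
 f(a) = C1 + a^4 - a^3/3 + a^2/14


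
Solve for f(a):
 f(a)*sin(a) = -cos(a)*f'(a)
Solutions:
 f(a) = C1*cos(a)


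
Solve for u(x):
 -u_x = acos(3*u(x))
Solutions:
 Integral(1/acos(3*_y), (_y, u(x))) = C1 - x


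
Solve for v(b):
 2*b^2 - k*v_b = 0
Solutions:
 v(b) = C1 + 2*b^3/(3*k)


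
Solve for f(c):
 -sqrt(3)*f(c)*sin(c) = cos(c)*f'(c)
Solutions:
 f(c) = C1*cos(c)^(sqrt(3))


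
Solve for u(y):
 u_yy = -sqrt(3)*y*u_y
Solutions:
 u(y) = C1 + C2*erf(sqrt(2)*3^(1/4)*y/2)


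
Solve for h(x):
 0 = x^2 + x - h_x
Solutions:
 h(x) = C1 + x^3/3 + x^2/2


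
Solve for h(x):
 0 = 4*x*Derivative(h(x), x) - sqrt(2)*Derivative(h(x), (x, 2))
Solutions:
 h(x) = C1 + C2*erfi(2^(1/4)*x)


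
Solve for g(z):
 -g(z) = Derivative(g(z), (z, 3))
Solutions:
 g(z) = C3*exp(-z) + (C1*sin(sqrt(3)*z/2) + C2*cos(sqrt(3)*z/2))*exp(z/2)


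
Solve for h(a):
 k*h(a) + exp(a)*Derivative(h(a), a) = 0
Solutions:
 h(a) = C1*exp(k*exp(-a))


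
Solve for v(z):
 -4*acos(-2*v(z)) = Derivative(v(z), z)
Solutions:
 Integral(1/acos(-2*_y), (_y, v(z))) = C1 - 4*z


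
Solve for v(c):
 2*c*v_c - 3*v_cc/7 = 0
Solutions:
 v(c) = C1 + C2*erfi(sqrt(21)*c/3)


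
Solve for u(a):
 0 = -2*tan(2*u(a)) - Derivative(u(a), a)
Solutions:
 u(a) = -asin(C1*exp(-4*a))/2 + pi/2
 u(a) = asin(C1*exp(-4*a))/2


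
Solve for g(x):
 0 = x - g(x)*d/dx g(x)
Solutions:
 g(x) = -sqrt(C1 + x^2)
 g(x) = sqrt(C1 + x^2)


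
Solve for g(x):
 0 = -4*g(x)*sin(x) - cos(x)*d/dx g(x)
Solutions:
 g(x) = C1*cos(x)^4


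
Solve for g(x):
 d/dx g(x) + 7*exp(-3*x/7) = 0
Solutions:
 g(x) = C1 + 49*exp(-3*x/7)/3


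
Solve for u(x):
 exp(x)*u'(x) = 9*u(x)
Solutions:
 u(x) = C1*exp(-9*exp(-x))


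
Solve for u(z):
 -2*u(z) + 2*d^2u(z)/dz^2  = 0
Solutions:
 u(z) = C1*exp(-z) + C2*exp(z)


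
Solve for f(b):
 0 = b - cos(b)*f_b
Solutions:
 f(b) = C1 + Integral(b/cos(b), b)


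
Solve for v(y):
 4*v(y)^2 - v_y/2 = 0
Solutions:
 v(y) = -1/(C1 + 8*y)


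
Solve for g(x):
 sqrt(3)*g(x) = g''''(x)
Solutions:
 g(x) = C1*exp(-3^(1/8)*x) + C2*exp(3^(1/8)*x) + C3*sin(3^(1/8)*x) + C4*cos(3^(1/8)*x)


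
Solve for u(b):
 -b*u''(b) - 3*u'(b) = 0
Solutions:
 u(b) = C1 + C2/b^2


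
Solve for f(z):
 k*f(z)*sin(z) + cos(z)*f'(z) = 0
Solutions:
 f(z) = C1*exp(k*log(cos(z)))


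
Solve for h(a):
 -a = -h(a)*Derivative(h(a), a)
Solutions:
 h(a) = -sqrt(C1 + a^2)
 h(a) = sqrt(C1 + a^2)


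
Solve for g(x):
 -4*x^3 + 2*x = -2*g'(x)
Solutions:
 g(x) = C1 + x^4/2 - x^2/2


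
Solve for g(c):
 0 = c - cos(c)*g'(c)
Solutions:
 g(c) = C1 + Integral(c/cos(c), c)


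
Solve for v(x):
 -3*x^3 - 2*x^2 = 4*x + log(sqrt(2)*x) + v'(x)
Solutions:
 v(x) = C1 - 3*x^4/4 - 2*x^3/3 - 2*x^2 - x*log(x) - x*log(2)/2 + x


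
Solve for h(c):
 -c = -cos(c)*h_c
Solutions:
 h(c) = C1 + Integral(c/cos(c), c)


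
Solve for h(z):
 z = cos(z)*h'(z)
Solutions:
 h(z) = C1 + Integral(z/cos(z), z)


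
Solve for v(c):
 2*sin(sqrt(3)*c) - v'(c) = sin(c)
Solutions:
 v(c) = C1 + cos(c) - 2*sqrt(3)*cos(sqrt(3)*c)/3


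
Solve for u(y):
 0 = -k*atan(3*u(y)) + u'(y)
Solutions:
 Integral(1/atan(3*_y), (_y, u(y))) = C1 + k*y


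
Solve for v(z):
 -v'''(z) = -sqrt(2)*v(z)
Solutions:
 v(z) = C3*exp(2^(1/6)*z) + (C1*sin(2^(1/6)*sqrt(3)*z/2) + C2*cos(2^(1/6)*sqrt(3)*z/2))*exp(-2^(1/6)*z/2)


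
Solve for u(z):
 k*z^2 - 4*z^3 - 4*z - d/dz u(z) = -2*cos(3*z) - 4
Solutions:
 u(z) = C1 + k*z^3/3 - z^4 - 2*z^2 + 4*z + 2*sin(3*z)/3


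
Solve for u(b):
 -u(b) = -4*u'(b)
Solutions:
 u(b) = C1*exp(b/4)


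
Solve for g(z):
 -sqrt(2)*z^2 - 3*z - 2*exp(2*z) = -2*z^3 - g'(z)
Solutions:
 g(z) = C1 - z^4/2 + sqrt(2)*z^3/3 + 3*z^2/2 + exp(2*z)


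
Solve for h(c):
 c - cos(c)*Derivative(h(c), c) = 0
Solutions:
 h(c) = C1 + Integral(c/cos(c), c)


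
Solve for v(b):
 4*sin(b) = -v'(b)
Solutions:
 v(b) = C1 + 4*cos(b)


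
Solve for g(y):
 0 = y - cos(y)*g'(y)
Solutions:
 g(y) = C1 + Integral(y/cos(y), y)


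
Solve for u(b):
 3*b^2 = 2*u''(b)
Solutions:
 u(b) = C1 + C2*b + b^4/8


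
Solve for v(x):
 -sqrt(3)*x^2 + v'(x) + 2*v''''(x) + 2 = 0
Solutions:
 v(x) = C1 + C4*exp(-2^(2/3)*x/2) + sqrt(3)*x^3/3 - 2*x + (C2*sin(2^(2/3)*sqrt(3)*x/4) + C3*cos(2^(2/3)*sqrt(3)*x/4))*exp(2^(2/3)*x/4)


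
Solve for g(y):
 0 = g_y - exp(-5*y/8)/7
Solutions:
 g(y) = C1 - 8*exp(-5*y/8)/35


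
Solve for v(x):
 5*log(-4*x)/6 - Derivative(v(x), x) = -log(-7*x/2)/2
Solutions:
 v(x) = C1 + 4*x*log(-x)/3 + x*(-8 + 7*log(2) + 3*log(7))/6


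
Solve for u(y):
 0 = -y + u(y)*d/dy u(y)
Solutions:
 u(y) = -sqrt(C1 + y^2)
 u(y) = sqrt(C1 + y^2)


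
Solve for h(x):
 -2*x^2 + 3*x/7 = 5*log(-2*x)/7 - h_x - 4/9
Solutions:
 h(x) = C1 + 2*x^3/3 - 3*x^2/14 + 5*x*log(-x)/7 + x*(-73 + 45*log(2))/63


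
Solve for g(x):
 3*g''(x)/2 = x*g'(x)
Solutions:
 g(x) = C1 + C2*erfi(sqrt(3)*x/3)


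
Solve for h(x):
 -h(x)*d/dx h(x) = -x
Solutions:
 h(x) = -sqrt(C1 + x^2)
 h(x) = sqrt(C1 + x^2)


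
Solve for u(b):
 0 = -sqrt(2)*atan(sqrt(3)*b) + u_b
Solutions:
 u(b) = C1 + sqrt(2)*(b*atan(sqrt(3)*b) - sqrt(3)*log(3*b^2 + 1)/6)


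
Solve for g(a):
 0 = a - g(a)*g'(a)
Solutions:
 g(a) = -sqrt(C1 + a^2)
 g(a) = sqrt(C1 + a^2)


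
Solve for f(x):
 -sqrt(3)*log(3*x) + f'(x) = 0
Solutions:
 f(x) = C1 + sqrt(3)*x*log(x) - sqrt(3)*x + sqrt(3)*x*log(3)


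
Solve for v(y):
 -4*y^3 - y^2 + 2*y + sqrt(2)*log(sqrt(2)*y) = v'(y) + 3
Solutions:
 v(y) = C1 - y^4 - y^3/3 + y^2 + sqrt(2)*y*log(y) - 3*y - sqrt(2)*y + sqrt(2)*y*log(2)/2


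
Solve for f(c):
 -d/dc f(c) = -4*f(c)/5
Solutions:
 f(c) = C1*exp(4*c/5)


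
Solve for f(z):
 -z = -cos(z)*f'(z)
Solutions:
 f(z) = C1 + Integral(z/cos(z), z)


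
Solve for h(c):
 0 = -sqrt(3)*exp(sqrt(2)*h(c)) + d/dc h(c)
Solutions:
 h(c) = sqrt(2)*(2*log(-1/(C1 + sqrt(3)*c)) - log(2))/4


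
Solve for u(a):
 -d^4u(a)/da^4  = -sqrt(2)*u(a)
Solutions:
 u(a) = C1*exp(-2^(1/8)*a) + C2*exp(2^(1/8)*a) + C3*sin(2^(1/8)*a) + C4*cos(2^(1/8)*a)


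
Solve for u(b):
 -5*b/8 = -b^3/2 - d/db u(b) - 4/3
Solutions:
 u(b) = C1 - b^4/8 + 5*b^2/16 - 4*b/3


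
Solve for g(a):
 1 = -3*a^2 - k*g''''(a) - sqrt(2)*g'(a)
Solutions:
 g(a) = C1 + C2*exp(2^(1/6)*a*(-1/k)^(1/3)) + C3*exp(2^(1/6)*a*(-1/k)^(1/3)*(-1 + sqrt(3)*I)/2) + C4*exp(-2^(1/6)*a*(-1/k)^(1/3)*(1 + sqrt(3)*I)/2) - sqrt(2)*a^3/2 - sqrt(2)*a/2


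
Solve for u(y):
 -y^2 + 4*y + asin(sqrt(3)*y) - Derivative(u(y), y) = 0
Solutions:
 u(y) = C1 - y^3/3 + 2*y^2 + y*asin(sqrt(3)*y) + sqrt(3)*sqrt(1 - 3*y^2)/3


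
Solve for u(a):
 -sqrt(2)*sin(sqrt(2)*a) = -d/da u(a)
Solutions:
 u(a) = C1 - cos(sqrt(2)*a)


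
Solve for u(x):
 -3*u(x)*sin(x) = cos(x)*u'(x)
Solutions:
 u(x) = C1*cos(x)^3


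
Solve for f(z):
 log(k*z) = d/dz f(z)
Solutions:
 f(z) = C1 + z*log(k*z) - z


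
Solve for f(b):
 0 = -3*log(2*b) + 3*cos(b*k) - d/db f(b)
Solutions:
 f(b) = C1 - 3*b*log(b) - 3*b*log(2) + 3*b + 3*Piecewise((sin(b*k)/k, Ne(k, 0)), (b, True))


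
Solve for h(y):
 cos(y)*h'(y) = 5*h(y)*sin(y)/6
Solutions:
 h(y) = C1/cos(y)^(5/6)


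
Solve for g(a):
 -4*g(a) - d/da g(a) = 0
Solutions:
 g(a) = C1*exp(-4*a)


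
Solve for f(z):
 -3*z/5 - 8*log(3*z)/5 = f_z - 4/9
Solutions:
 f(z) = C1 - 3*z^2/10 - 8*z*log(z)/5 - 8*z*log(3)/5 + 92*z/45


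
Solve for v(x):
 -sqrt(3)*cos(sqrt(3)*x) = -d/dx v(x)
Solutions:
 v(x) = C1 + sin(sqrt(3)*x)


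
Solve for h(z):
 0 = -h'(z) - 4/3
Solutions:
 h(z) = C1 - 4*z/3


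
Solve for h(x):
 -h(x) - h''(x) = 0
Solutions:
 h(x) = C1*sin(x) + C2*cos(x)


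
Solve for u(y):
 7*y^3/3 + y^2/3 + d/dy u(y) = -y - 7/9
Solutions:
 u(y) = C1 - 7*y^4/12 - y^3/9 - y^2/2 - 7*y/9


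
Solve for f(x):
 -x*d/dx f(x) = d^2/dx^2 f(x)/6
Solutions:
 f(x) = C1 + C2*erf(sqrt(3)*x)


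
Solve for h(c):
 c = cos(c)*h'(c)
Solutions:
 h(c) = C1 + Integral(c/cos(c), c)


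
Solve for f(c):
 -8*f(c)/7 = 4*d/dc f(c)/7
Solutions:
 f(c) = C1*exp(-2*c)


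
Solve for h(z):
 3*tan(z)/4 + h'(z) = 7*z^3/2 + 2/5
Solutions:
 h(z) = C1 + 7*z^4/8 + 2*z/5 + 3*log(cos(z))/4


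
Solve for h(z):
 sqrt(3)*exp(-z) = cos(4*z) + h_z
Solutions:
 h(z) = C1 - sin(4*z)/4 - sqrt(3)*exp(-z)


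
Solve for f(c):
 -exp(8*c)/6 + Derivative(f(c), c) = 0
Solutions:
 f(c) = C1 + exp(8*c)/48


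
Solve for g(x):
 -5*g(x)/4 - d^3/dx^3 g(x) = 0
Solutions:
 g(x) = C3*exp(-10^(1/3)*x/2) + (C1*sin(10^(1/3)*sqrt(3)*x/4) + C2*cos(10^(1/3)*sqrt(3)*x/4))*exp(10^(1/3)*x/4)


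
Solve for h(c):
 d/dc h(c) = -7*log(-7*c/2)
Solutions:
 h(c) = C1 - 7*c*log(-c) + 7*c*(-log(7) + log(2) + 1)


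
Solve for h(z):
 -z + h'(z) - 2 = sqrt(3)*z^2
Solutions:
 h(z) = C1 + sqrt(3)*z^3/3 + z^2/2 + 2*z


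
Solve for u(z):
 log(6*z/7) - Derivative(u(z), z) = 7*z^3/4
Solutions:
 u(z) = C1 - 7*z^4/16 + z*log(z) - z + z*log(6/7)


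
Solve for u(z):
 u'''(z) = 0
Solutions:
 u(z) = C1 + C2*z + C3*z^2


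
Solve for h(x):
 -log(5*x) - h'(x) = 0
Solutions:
 h(x) = C1 - x*log(x) - x*log(5) + x


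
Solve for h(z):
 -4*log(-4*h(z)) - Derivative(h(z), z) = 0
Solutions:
 Integral(1/(log(-_y) + 2*log(2)), (_y, h(z)))/4 = C1 - z


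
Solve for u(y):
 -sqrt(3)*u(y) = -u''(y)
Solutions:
 u(y) = C1*exp(-3^(1/4)*y) + C2*exp(3^(1/4)*y)


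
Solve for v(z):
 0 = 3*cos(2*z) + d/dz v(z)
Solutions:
 v(z) = C1 - 3*sin(2*z)/2


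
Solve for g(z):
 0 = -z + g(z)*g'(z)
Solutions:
 g(z) = -sqrt(C1 + z^2)
 g(z) = sqrt(C1 + z^2)


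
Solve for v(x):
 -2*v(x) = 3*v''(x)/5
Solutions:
 v(x) = C1*sin(sqrt(30)*x/3) + C2*cos(sqrt(30)*x/3)


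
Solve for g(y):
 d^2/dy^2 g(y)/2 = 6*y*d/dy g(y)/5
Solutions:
 g(y) = C1 + C2*erfi(sqrt(30)*y/5)


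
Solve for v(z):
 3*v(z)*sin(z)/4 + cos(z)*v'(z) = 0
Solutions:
 v(z) = C1*cos(z)^(3/4)


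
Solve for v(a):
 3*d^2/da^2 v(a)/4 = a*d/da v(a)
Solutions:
 v(a) = C1 + C2*erfi(sqrt(6)*a/3)


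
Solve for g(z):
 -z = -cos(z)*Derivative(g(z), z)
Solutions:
 g(z) = C1 + Integral(z/cos(z), z)


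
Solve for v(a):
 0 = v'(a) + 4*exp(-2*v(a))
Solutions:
 v(a) = log(-sqrt(C1 - 8*a))
 v(a) = log(C1 - 8*a)/2


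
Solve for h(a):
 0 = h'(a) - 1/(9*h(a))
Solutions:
 h(a) = -sqrt(C1 + 2*a)/3
 h(a) = sqrt(C1 + 2*a)/3


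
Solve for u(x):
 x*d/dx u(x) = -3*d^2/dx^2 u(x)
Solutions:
 u(x) = C1 + C2*erf(sqrt(6)*x/6)


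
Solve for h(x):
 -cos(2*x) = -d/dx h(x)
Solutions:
 h(x) = C1 + sin(2*x)/2


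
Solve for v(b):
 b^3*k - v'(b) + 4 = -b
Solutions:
 v(b) = C1 + b^4*k/4 + b^2/2 + 4*b


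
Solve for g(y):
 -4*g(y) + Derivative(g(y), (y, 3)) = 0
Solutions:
 g(y) = C3*exp(2^(2/3)*y) + (C1*sin(2^(2/3)*sqrt(3)*y/2) + C2*cos(2^(2/3)*sqrt(3)*y/2))*exp(-2^(2/3)*y/2)


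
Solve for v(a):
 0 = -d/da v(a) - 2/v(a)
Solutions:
 v(a) = -sqrt(C1 - 4*a)
 v(a) = sqrt(C1 - 4*a)


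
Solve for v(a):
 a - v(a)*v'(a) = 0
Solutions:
 v(a) = -sqrt(C1 + a^2)
 v(a) = sqrt(C1 + a^2)


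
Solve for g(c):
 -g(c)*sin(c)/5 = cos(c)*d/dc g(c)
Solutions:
 g(c) = C1*cos(c)^(1/5)


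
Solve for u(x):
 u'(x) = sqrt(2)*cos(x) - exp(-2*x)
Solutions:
 u(x) = C1 + sqrt(2)*sin(x) + exp(-2*x)/2


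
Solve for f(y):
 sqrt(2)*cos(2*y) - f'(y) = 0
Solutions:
 f(y) = C1 + sqrt(2)*sin(2*y)/2


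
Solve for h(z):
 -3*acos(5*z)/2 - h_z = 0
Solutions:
 h(z) = C1 - 3*z*acos(5*z)/2 + 3*sqrt(1 - 25*z^2)/10


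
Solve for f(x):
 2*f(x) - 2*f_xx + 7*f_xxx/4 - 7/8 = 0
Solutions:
 f(x) = C1*exp(x*(32*2^(1/3)/(21*sqrt(3201) + 1195)^(1/3) + 16 + 2^(2/3)*(21*sqrt(3201) + 1195)^(1/3))/42)*sin(2^(1/3)*sqrt(3)*x*(-2^(1/3)*(21*sqrt(3201) + 1195)^(1/3) + 32/(21*sqrt(3201) + 1195)^(1/3))/42) + C2*exp(x*(32*2^(1/3)/(21*sqrt(3201) + 1195)^(1/3) + 16 + 2^(2/3)*(21*sqrt(3201) + 1195)^(1/3))/42)*cos(2^(1/3)*sqrt(3)*x*(-2^(1/3)*(21*sqrt(3201) + 1195)^(1/3) + 32/(21*sqrt(3201) + 1195)^(1/3))/42) + C3*exp(x*(-2^(2/3)*(21*sqrt(3201) + 1195)^(1/3) - 32*2^(1/3)/(21*sqrt(3201) + 1195)^(1/3) + 8)/21) + 7/16


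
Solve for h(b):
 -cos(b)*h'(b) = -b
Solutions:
 h(b) = C1 + Integral(b/cos(b), b)


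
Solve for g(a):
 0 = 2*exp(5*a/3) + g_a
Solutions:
 g(a) = C1 - 6*exp(5*a/3)/5


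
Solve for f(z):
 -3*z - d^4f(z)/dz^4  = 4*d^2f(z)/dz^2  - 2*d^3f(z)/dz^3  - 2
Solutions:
 f(z) = C1 + C2*z - z^3/8 + z^2/16 + (C3*sin(sqrt(3)*z) + C4*cos(sqrt(3)*z))*exp(z)


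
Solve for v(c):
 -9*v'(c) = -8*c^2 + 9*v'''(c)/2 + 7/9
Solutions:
 v(c) = C1 + C2*sin(sqrt(2)*c) + C3*cos(sqrt(2)*c) + 8*c^3/27 - 79*c/81


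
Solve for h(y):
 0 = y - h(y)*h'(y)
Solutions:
 h(y) = -sqrt(C1 + y^2)
 h(y) = sqrt(C1 + y^2)


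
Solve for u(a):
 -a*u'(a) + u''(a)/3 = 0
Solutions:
 u(a) = C1 + C2*erfi(sqrt(6)*a/2)


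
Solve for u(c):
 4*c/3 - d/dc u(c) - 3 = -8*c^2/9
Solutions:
 u(c) = C1 + 8*c^3/27 + 2*c^2/3 - 3*c


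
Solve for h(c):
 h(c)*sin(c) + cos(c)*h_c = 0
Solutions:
 h(c) = C1*cos(c)


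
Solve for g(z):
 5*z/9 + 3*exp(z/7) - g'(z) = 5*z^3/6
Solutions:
 g(z) = C1 - 5*z^4/24 + 5*z^2/18 + 21*exp(z/7)


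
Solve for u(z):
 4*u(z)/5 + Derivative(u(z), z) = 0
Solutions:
 u(z) = C1*exp(-4*z/5)


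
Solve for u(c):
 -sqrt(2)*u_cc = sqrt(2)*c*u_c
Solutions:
 u(c) = C1 + C2*erf(sqrt(2)*c/2)


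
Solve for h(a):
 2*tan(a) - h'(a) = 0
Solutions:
 h(a) = C1 - 2*log(cos(a))


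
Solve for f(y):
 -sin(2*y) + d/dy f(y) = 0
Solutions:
 f(y) = C1 - cos(2*y)/2


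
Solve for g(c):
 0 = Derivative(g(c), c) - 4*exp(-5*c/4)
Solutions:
 g(c) = C1 - 16*exp(-5*c/4)/5


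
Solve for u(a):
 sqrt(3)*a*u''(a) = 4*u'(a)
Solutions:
 u(a) = C1 + C2*a^(1 + 4*sqrt(3)/3)


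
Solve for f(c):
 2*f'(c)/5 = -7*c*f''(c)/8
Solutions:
 f(c) = C1 + C2*c^(19/35)


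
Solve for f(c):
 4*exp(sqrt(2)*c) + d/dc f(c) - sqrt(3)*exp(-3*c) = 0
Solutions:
 f(c) = C1 - 2*sqrt(2)*exp(sqrt(2)*c) - sqrt(3)*exp(-3*c)/3


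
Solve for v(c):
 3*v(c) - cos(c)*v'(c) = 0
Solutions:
 v(c) = C1*(sin(c) + 1)^(3/2)/(sin(c) - 1)^(3/2)


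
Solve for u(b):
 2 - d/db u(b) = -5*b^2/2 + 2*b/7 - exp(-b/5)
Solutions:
 u(b) = C1 + 5*b^3/6 - b^2/7 + 2*b - 5*exp(-b/5)


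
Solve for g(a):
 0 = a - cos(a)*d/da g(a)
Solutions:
 g(a) = C1 + Integral(a/cos(a), a)


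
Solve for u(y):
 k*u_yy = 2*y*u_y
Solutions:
 u(y) = C1 + C2*erf(y*sqrt(-1/k))/sqrt(-1/k)


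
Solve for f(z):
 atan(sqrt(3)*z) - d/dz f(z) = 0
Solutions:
 f(z) = C1 + z*atan(sqrt(3)*z) - sqrt(3)*log(3*z^2 + 1)/6


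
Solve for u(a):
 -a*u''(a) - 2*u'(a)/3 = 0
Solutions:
 u(a) = C1 + C2*a^(1/3)


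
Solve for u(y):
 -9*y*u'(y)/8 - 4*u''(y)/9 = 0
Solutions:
 u(y) = C1 + C2*erf(9*y/8)


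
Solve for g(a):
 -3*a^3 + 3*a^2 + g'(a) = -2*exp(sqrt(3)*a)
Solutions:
 g(a) = C1 + 3*a^4/4 - a^3 - 2*sqrt(3)*exp(sqrt(3)*a)/3


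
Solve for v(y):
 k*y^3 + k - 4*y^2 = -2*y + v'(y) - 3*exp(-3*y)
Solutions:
 v(y) = C1 + k*y^4/4 + k*y - 4*y^3/3 + y^2 - exp(-3*y)


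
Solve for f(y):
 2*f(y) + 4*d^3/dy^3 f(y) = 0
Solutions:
 f(y) = C3*exp(-2^(2/3)*y/2) + (C1*sin(2^(2/3)*sqrt(3)*y/4) + C2*cos(2^(2/3)*sqrt(3)*y/4))*exp(2^(2/3)*y/4)


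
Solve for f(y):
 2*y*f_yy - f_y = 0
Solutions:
 f(y) = C1 + C2*y^(3/2)


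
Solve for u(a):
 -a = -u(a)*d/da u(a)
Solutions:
 u(a) = -sqrt(C1 + a^2)
 u(a) = sqrt(C1 + a^2)


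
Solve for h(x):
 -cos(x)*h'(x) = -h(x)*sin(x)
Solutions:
 h(x) = C1/cos(x)


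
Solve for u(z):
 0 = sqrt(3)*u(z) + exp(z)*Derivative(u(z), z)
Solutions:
 u(z) = C1*exp(sqrt(3)*exp(-z))


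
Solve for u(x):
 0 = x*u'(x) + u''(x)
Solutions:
 u(x) = C1 + C2*erf(sqrt(2)*x/2)


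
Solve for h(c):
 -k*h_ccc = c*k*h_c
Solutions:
 h(c) = C1 + Integral(C2*airyai(-c) + C3*airybi(-c), c)


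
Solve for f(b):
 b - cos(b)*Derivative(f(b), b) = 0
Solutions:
 f(b) = C1 + Integral(b/cos(b), b)


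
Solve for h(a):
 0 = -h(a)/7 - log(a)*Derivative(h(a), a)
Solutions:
 h(a) = C1*exp(-li(a)/7)


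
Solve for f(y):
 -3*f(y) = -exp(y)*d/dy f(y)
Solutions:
 f(y) = C1*exp(-3*exp(-y))


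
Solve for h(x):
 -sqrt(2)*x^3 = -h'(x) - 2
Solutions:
 h(x) = C1 + sqrt(2)*x^4/4 - 2*x


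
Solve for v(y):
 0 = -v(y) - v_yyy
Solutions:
 v(y) = C3*exp(-y) + (C1*sin(sqrt(3)*y/2) + C2*cos(sqrt(3)*y/2))*exp(y/2)


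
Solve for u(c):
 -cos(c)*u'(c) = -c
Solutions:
 u(c) = C1 + Integral(c/cos(c), c)


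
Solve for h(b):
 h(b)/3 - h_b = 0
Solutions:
 h(b) = C1*exp(b/3)


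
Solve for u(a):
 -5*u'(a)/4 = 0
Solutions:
 u(a) = C1


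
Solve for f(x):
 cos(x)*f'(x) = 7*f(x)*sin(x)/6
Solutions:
 f(x) = C1/cos(x)^(7/6)


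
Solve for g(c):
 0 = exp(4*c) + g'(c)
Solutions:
 g(c) = C1 - exp(4*c)/4


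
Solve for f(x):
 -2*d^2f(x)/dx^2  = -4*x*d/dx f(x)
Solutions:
 f(x) = C1 + C2*erfi(x)


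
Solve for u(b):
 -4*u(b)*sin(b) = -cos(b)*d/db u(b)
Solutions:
 u(b) = C1/cos(b)^4


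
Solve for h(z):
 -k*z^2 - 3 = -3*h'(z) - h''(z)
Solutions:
 h(z) = C1 + C2*exp(-3*z) + k*z^3/9 - k*z^2/9 + 2*k*z/27 + z


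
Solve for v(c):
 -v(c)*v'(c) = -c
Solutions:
 v(c) = -sqrt(C1 + c^2)
 v(c) = sqrt(C1 + c^2)


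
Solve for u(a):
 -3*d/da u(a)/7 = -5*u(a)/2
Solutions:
 u(a) = C1*exp(35*a/6)


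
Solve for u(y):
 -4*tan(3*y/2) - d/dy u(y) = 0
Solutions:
 u(y) = C1 + 8*log(cos(3*y/2))/3


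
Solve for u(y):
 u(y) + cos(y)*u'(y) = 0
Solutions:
 u(y) = C1*sqrt(sin(y) - 1)/sqrt(sin(y) + 1)


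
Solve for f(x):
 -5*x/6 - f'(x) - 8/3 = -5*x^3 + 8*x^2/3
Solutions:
 f(x) = C1 + 5*x^4/4 - 8*x^3/9 - 5*x^2/12 - 8*x/3


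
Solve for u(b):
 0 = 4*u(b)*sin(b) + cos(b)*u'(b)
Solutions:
 u(b) = C1*cos(b)^4


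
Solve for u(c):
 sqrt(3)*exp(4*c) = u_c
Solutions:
 u(c) = C1 + sqrt(3)*exp(4*c)/4


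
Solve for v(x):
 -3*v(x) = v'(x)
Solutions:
 v(x) = C1*exp(-3*x)


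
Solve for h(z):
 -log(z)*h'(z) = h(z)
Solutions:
 h(z) = C1*exp(-li(z))


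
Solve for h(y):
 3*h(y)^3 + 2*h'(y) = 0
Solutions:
 h(y) = -sqrt(-1/(C1 - 3*y))
 h(y) = sqrt(-1/(C1 - 3*y))


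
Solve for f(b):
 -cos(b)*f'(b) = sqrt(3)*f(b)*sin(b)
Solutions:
 f(b) = C1*cos(b)^(sqrt(3))


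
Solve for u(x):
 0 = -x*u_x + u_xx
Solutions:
 u(x) = C1 + C2*erfi(sqrt(2)*x/2)


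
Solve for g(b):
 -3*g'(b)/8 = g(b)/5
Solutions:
 g(b) = C1*exp(-8*b/15)


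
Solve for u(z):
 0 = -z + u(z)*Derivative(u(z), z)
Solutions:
 u(z) = -sqrt(C1 + z^2)
 u(z) = sqrt(C1 + z^2)


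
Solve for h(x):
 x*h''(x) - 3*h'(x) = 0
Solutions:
 h(x) = C1 + C2*x^4


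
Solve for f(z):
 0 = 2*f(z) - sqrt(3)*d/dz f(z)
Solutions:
 f(z) = C1*exp(2*sqrt(3)*z/3)


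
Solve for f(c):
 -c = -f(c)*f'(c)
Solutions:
 f(c) = -sqrt(C1 + c^2)
 f(c) = sqrt(C1 + c^2)


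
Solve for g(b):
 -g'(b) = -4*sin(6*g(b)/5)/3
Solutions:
 -4*b/3 + 5*log(cos(6*g(b)/5) - 1)/12 - 5*log(cos(6*g(b)/5) + 1)/12 = C1


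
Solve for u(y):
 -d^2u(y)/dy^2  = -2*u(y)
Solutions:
 u(y) = C1*exp(-sqrt(2)*y) + C2*exp(sqrt(2)*y)


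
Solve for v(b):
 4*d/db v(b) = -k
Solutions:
 v(b) = C1 - b*k/4


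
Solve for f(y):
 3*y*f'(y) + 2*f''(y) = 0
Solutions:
 f(y) = C1 + C2*erf(sqrt(3)*y/2)


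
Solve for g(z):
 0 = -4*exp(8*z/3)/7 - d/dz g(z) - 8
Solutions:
 g(z) = C1 - 8*z - 3*exp(8*z/3)/14


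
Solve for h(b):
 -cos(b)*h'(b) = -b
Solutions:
 h(b) = C1 + Integral(b/cos(b), b)


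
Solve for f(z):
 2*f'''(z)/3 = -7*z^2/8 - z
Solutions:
 f(z) = C1 + C2*z + C3*z^2 - 7*z^5/320 - z^4/16


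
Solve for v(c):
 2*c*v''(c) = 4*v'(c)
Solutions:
 v(c) = C1 + C2*c^3


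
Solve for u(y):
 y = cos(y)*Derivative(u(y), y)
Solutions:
 u(y) = C1 + Integral(y/cos(y), y)


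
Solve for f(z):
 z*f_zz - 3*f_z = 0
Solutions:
 f(z) = C1 + C2*z^4


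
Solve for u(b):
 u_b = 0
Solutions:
 u(b) = C1


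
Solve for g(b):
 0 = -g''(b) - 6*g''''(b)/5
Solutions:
 g(b) = C1 + C2*b + C3*sin(sqrt(30)*b/6) + C4*cos(sqrt(30)*b/6)


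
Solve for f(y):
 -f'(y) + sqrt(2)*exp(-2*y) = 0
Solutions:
 f(y) = C1 - sqrt(2)*exp(-2*y)/2


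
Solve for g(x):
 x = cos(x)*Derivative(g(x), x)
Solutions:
 g(x) = C1 + Integral(x/cos(x), x)


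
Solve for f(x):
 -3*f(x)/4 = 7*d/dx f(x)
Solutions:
 f(x) = C1*exp(-3*x/28)


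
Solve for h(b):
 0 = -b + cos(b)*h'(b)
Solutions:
 h(b) = C1 + Integral(b/cos(b), b)


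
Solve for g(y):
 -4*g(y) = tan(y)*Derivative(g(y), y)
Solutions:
 g(y) = C1/sin(y)^4


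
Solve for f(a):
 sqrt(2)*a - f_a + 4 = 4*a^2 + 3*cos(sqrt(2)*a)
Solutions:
 f(a) = C1 - 4*a^3/3 + sqrt(2)*a^2/2 + 4*a - 3*sqrt(2)*sin(sqrt(2)*a)/2


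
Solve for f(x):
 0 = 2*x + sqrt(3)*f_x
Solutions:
 f(x) = C1 - sqrt(3)*x^2/3


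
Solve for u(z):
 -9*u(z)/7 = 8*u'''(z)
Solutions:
 u(z) = C3*exp(-21^(2/3)*z/14) + (C1*sin(3*3^(1/6)*7^(2/3)*z/28) + C2*cos(3*3^(1/6)*7^(2/3)*z/28))*exp(21^(2/3)*z/28)


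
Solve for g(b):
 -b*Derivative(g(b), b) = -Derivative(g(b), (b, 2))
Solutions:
 g(b) = C1 + C2*erfi(sqrt(2)*b/2)


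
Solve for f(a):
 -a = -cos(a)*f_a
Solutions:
 f(a) = C1 + Integral(a/cos(a), a)


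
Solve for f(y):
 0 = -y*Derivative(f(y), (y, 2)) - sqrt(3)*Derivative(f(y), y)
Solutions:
 f(y) = C1 + C2*y^(1 - sqrt(3))


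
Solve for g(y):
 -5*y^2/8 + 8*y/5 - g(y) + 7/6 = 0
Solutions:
 g(y) = -5*y^2/8 + 8*y/5 + 7/6


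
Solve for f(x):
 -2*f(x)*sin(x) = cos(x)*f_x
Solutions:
 f(x) = C1*cos(x)^2


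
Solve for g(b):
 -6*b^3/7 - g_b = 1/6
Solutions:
 g(b) = C1 - 3*b^4/14 - b/6


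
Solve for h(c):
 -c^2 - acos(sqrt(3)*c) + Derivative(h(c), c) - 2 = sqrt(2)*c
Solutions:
 h(c) = C1 + c^3/3 + sqrt(2)*c^2/2 + c*acos(sqrt(3)*c) + 2*c - sqrt(3)*sqrt(1 - 3*c^2)/3


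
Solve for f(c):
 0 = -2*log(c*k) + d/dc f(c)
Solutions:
 f(c) = C1 + 2*c*log(c*k) - 2*c


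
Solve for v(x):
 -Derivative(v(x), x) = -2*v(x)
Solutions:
 v(x) = C1*exp(2*x)


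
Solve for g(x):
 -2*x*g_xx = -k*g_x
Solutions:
 g(x) = C1 + x^(re(k)/2 + 1)*(C2*sin(log(x)*Abs(im(k))/2) + C3*cos(log(x)*im(k)/2))


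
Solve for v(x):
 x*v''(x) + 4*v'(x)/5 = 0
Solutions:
 v(x) = C1 + C2*x^(1/5)


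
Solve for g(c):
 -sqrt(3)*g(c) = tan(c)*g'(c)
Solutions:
 g(c) = C1/sin(c)^(sqrt(3))


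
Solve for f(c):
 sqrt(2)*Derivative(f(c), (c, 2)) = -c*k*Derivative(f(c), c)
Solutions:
 f(c) = Piecewise((-2^(3/4)*sqrt(pi)*C1*erf(2^(1/4)*c*sqrt(k)/2)/(2*sqrt(k)) - C2, (k > 0) | (k < 0)), (-C1*c - C2, True))


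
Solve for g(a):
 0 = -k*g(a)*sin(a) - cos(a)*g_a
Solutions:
 g(a) = C1*exp(k*log(cos(a)))


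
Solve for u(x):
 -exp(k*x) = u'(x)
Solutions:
 u(x) = C1 - exp(k*x)/k


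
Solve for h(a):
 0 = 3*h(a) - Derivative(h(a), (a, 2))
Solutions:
 h(a) = C1*exp(-sqrt(3)*a) + C2*exp(sqrt(3)*a)


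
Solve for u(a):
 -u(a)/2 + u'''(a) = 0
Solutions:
 u(a) = C3*exp(2^(2/3)*a/2) + (C1*sin(2^(2/3)*sqrt(3)*a/4) + C2*cos(2^(2/3)*sqrt(3)*a/4))*exp(-2^(2/3)*a/4)


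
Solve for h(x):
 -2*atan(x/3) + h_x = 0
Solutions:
 h(x) = C1 + 2*x*atan(x/3) - 3*log(x^2 + 9)


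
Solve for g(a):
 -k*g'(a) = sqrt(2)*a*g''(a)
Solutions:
 g(a) = C1 + a^(-sqrt(2)*re(k)/2 + 1)*(C2*sin(sqrt(2)*log(a)*Abs(im(k))/2) + C3*cos(sqrt(2)*log(a)*im(k)/2))


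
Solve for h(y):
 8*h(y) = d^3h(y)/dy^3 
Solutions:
 h(y) = C3*exp(2*y) + (C1*sin(sqrt(3)*y) + C2*cos(sqrt(3)*y))*exp(-y)


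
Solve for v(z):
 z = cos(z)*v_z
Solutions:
 v(z) = C1 + Integral(z/cos(z), z)


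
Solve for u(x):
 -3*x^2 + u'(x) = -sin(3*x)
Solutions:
 u(x) = C1 + x^3 + cos(3*x)/3


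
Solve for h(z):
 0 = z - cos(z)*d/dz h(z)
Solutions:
 h(z) = C1 + Integral(z/cos(z), z)


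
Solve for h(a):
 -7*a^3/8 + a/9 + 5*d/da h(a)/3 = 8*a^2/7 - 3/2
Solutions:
 h(a) = C1 + 21*a^4/160 + 8*a^3/35 - a^2/30 - 9*a/10


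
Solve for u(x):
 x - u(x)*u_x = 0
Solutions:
 u(x) = -sqrt(C1 + x^2)
 u(x) = sqrt(C1 + x^2)


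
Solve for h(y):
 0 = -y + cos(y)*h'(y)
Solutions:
 h(y) = C1 + Integral(y/cos(y), y)


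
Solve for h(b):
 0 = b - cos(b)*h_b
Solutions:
 h(b) = C1 + Integral(b/cos(b), b)


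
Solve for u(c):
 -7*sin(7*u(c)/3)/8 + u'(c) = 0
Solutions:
 -7*c/8 + 3*log(cos(7*u(c)/3) - 1)/14 - 3*log(cos(7*u(c)/3) + 1)/14 = C1


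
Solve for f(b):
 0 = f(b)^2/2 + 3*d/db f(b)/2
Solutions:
 f(b) = 3/(C1 + b)


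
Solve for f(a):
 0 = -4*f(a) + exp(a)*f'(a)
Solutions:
 f(a) = C1*exp(-4*exp(-a))


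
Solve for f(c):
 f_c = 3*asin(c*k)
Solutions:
 f(c) = C1 + 3*Piecewise((c*asin(c*k) + sqrt(-c^2*k^2 + 1)/k, Ne(k, 0)), (0, True))


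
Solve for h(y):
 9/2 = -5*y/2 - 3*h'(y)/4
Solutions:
 h(y) = C1 - 5*y^2/3 - 6*y


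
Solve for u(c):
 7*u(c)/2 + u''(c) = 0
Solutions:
 u(c) = C1*sin(sqrt(14)*c/2) + C2*cos(sqrt(14)*c/2)


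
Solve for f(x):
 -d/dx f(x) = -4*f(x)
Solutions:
 f(x) = C1*exp(4*x)


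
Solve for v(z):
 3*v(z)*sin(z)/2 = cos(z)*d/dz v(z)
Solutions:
 v(z) = C1/cos(z)^(3/2)


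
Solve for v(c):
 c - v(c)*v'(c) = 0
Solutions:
 v(c) = -sqrt(C1 + c^2)
 v(c) = sqrt(C1 + c^2)


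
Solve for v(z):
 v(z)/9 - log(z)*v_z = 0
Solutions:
 v(z) = C1*exp(li(z)/9)


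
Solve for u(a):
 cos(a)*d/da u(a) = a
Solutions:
 u(a) = C1 + Integral(a/cos(a), a)


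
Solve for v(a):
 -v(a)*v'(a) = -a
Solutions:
 v(a) = -sqrt(C1 + a^2)
 v(a) = sqrt(C1 + a^2)


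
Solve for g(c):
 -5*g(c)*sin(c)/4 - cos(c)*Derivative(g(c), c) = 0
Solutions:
 g(c) = C1*cos(c)^(5/4)


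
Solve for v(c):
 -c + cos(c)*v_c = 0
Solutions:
 v(c) = C1 + Integral(c/cos(c), c)


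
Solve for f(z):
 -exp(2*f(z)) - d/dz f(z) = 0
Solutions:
 f(z) = log(-sqrt(-1/(C1 - z))) - log(2)/2
 f(z) = log(-1/(C1 - z))/2 - log(2)/2


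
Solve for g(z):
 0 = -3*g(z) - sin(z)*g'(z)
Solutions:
 g(z) = C1*(cos(z) + 1)^(3/2)/(cos(z) - 1)^(3/2)


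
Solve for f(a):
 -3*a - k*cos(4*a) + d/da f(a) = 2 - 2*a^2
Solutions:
 f(a) = C1 - 2*a^3/3 + 3*a^2/2 + 2*a + k*sin(4*a)/4


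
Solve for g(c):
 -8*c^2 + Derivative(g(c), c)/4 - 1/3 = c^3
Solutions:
 g(c) = C1 + c^4 + 32*c^3/3 + 4*c/3


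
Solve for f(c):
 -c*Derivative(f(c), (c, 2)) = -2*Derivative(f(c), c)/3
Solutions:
 f(c) = C1 + C2*c^(5/3)


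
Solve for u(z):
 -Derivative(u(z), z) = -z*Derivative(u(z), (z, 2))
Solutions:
 u(z) = C1 + C2*z^2


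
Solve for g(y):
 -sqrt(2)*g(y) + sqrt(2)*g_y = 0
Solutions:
 g(y) = C1*exp(y)


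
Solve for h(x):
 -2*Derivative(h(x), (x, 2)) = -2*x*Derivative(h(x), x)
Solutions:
 h(x) = C1 + C2*erfi(sqrt(2)*x/2)


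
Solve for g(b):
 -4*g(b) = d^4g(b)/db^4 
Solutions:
 g(b) = (C1*sin(b) + C2*cos(b))*exp(-b) + (C3*sin(b) + C4*cos(b))*exp(b)


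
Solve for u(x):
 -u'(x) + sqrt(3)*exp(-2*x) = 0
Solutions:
 u(x) = C1 - sqrt(3)*exp(-2*x)/2


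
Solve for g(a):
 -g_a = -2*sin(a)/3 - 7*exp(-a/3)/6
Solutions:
 g(a) = C1 - 2*cos(a)/3 - 7*exp(-a/3)/2


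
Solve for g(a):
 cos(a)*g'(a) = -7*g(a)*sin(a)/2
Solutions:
 g(a) = C1*cos(a)^(7/2)


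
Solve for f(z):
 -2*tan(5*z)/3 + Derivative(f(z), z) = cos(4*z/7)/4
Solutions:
 f(z) = C1 - 2*log(cos(5*z))/15 + 7*sin(4*z/7)/16


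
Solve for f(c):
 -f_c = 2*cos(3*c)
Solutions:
 f(c) = C1 - 2*sin(3*c)/3


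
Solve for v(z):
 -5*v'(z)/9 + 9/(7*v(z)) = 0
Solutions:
 v(z) = -sqrt(C1 + 5670*z)/35
 v(z) = sqrt(C1 + 5670*z)/35


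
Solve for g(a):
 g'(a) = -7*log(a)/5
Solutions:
 g(a) = C1 - 7*a*log(a)/5 + 7*a/5


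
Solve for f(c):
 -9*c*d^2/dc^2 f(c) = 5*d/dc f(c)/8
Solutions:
 f(c) = C1 + C2*c^(67/72)


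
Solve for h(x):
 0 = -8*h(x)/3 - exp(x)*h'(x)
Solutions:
 h(x) = C1*exp(8*exp(-x)/3)


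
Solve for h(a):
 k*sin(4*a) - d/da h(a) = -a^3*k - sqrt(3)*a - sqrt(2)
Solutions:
 h(a) = C1 + a^4*k/4 + sqrt(3)*a^2/2 + sqrt(2)*a - k*cos(4*a)/4


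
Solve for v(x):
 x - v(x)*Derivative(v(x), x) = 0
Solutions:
 v(x) = -sqrt(C1 + x^2)
 v(x) = sqrt(C1 + x^2)


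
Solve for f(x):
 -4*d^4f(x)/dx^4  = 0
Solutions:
 f(x) = C1 + C2*x + C3*x^2 + C4*x^3


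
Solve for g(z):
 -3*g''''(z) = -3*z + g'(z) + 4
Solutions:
 g(z) = C1 + C4*exp(-3^(2/3)*z/3) + 3*z^2/2 - 4*z + (C2*sin(3^(1/6)*z/2) + C3*cos(3^(1/6)*z/2))*exp(3^(2/3)*z/6)


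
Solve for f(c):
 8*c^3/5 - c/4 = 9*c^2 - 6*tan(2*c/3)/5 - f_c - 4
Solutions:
 f(c) = C1 - 2*c^4/5 + 3*c^3 + c^2/8 - 4*c + 9*log(cos(2*c/3))/5


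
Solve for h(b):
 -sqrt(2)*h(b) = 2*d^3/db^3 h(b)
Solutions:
 h(b) = C3*exp(-2^(5/6)*b/2) + (C1*sin(2^(5/6)*sqrt(3)*b/4) + C2*cos(2^(5/6)*sqrt(3)*b/4))*exp(2^(5/6)*b/4)


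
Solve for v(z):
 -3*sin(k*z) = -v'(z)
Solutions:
 v(z) = C1 - 3*cos(k*z)/k


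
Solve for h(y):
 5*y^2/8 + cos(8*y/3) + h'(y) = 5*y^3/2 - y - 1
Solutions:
 h(y) = C1 + 5*y^4/8 - 5*y^3/24 - y^2/2 - y - 3*sin(8*y/3)/8


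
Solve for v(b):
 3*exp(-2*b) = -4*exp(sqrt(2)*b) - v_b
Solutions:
 v(b) = C1 - 2*sqrt(2)*exp(sqrt(2)*b) + 3*exp(-2*b)/2


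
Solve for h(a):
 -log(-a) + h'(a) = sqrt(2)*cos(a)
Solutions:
 h(a) = C1 + a*log(-a) - a + sqrt(2)*sin(a)


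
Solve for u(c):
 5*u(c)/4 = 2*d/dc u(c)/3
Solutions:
 u(c) = C1*exp(15*c/8)


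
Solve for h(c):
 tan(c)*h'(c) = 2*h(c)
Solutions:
 h(c) = C1*sin(c)^2


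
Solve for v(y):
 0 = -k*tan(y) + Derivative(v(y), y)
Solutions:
 v(y) = C1 - k*log(cos(y))


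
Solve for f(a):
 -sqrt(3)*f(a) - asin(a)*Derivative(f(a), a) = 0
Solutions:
 f(a) = C1*exp(-sqrt(3)*Integral(1/asin(a), a))


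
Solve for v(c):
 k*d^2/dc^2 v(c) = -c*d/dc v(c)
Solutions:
 v(c) = C1 + C2*sqrt(k)*erf(sqrt(2)*c*sqrt(1/k)/2)


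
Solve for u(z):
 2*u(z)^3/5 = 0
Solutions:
 u(z) = 0


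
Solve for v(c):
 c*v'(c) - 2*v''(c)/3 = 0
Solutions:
 v(c) = C1 + C2*erfi(sqrt(3)*c/2)


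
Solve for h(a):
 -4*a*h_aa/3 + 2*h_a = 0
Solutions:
 h(a) = C1 + C2*a^(5/2)


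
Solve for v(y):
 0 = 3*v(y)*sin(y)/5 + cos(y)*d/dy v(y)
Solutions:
 v(y) = C1*cos(y)^(3/5)


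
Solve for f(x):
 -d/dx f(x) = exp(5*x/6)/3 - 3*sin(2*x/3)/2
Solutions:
 f(x) = C1 - 2*exp(5*x/6)/5 - 9*cos(2*x/3)/4


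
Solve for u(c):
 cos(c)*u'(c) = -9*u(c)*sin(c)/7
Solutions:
 u(c) = C1*cos(c)^(9/7)


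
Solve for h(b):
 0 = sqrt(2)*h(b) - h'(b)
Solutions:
 h(b) = C1*exp(sqrt(2)*b)


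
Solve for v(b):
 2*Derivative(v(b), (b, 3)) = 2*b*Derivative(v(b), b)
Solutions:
 v(b) = C1 + Integral(C2*airyai(b) + C3*airybi(b), b)


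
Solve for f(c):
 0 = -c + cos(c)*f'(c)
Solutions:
 f(c) = C1 + Integral(c/cos(c), c)


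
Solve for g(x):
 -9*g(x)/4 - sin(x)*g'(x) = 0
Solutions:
 g(x) = C1*(cos(x) + 1)^(9/8)/(cos(x) - 1)^(9/8)


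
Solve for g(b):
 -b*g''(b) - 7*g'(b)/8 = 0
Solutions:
 g(b) = C1 + C2*b^(1/8)


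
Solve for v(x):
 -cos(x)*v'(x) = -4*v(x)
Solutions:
 v(x) = C1*(sin(x)^2 + 2*sin(x) + 1)/(sin(x)^2 - 2*sin(x) + 1)


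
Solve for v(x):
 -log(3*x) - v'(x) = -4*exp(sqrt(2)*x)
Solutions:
 v(x) = C1 - x*log(x) + x*(1 - log(3)) + 2*sqrt(2)*exp(sqrt(2)*x)


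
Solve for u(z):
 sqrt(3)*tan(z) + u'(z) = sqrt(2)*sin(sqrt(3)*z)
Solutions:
 u(z) = C1 + sqrt(3)*log(cos(z)) - sqrt(6)*cos(sqrt(3)*z)/3


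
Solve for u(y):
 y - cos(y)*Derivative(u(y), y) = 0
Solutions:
 u(y) = C1 + Integral(y/cos(y), y)


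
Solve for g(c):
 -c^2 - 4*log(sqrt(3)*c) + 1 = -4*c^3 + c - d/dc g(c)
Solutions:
 g(c) = C1 - c^4 + c^3/3 + c^2/2 + 4*c*log(c) - 5*c + c*log(9)


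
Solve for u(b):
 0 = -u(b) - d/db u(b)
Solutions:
 u(b) = C1*exp(-b)


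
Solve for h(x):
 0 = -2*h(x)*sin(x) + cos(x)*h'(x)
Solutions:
 h(x) = C1/cos(x)^2


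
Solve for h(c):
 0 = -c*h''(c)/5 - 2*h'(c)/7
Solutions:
 h(c) = C1 + C2/c^(3/7)


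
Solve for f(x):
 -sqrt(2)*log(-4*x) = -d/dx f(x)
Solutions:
 f(x) = C1 + sqrt(2)*x*log(-x) + sqrt(2)*x*(-1 + 2*log(2))


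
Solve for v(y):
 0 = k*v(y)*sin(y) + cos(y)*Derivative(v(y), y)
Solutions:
 v(y) = C1*exp(k*log(cos(y)))


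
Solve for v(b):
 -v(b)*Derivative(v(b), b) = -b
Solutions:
 v(b) = -sqrt(C1 + b^2)
 v(b) = sqrt(C1 + b^2)


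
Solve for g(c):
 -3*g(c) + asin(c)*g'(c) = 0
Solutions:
 g(c) = C1*exp(3*Integral(1/asin(c), c))


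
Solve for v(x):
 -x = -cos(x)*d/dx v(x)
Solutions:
 v(x) = C1 + Integral(x/cos(x), x)


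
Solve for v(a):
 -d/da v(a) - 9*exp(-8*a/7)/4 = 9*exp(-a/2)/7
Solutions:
 v(a) = C1 + 18*exp(-a/2)/7 + 63*exp(-8*a/7)/32


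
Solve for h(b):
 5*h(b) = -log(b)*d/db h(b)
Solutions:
 h(b) = C1*exp(-5*li(b))


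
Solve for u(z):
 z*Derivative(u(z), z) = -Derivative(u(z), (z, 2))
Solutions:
 u(z) = C1 + C2*erf(sqrt(2)*z/2)


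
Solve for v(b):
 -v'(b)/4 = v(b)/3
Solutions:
 v(b) = C1*exp(-4*b/3)


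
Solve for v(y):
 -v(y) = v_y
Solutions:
 v(y) = C1*exp(-y)


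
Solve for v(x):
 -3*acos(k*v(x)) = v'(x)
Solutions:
 Integral(1/acos(_y*k), (_y, v(x))) = C1 - 3*x


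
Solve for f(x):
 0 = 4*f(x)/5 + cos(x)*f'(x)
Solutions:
 f(x) = C1*(sin(x) - 1)^(2/5)/(sin(x) + 1)^(2/5)


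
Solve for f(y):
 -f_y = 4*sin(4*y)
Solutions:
 f(y) = C1 + cos(4*y)


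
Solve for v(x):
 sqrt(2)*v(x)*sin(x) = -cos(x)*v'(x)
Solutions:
 v(x) = C1*cos(x)^(sqrt(2))


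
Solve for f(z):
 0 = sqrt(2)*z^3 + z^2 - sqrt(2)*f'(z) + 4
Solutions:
 f(z) = C1 + z^4/4 + sqrt(2)*z^3/6 + 2*sqrt(2)*z


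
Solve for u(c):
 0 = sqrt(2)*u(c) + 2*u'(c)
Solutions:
 u(c) = C1*exp(-sqrt(2)*c/2)


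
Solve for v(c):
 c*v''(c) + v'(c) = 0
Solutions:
 v(c) = C1 + C2*log(c)


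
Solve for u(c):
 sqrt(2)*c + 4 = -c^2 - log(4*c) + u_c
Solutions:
 u(c) = C1 + c^3/3 + sqrt(2)*c^2/2 + c*log(c) + c*log(4) + 3*c


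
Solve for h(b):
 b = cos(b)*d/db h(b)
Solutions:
 h(b) = C1 + Integral(b/cos(b), b)


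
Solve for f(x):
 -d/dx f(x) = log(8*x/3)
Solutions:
 f(x) = C1 - x*log(x) + x*log(3/8) + x


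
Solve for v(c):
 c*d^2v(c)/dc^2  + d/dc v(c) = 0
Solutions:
 v(c) = C1 + C2*log(c)


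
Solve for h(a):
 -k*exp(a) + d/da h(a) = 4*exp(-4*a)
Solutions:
 h(a) = C1 + k*exp(a) - exp(-4*a)


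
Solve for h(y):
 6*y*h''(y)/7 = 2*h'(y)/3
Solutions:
 h(y) = C1 + C2*y^(16/9)


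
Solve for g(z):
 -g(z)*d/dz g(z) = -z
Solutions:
 g(z) = -sqrt(C1 + z^2)
 g(z) = sqrt(C1 + z^2)


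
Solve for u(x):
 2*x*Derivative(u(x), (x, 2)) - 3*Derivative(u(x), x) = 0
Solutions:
 u(x) = C1 + C2*x^(5/2)
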